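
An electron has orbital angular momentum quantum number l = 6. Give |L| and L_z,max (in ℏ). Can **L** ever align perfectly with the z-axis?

No: L_z,max = 6ℏ < |L| = √42 ℏ ≈ 6.481ℏ

|L| = √42 ℏ ≈ 6.4807ℏ, while L_z,max = lℏ = 6ℏ.
Since |L| > L_z,max, the vector can never point exactly along z; the closest it comes is θ_min = arccos(6/√42) ≈ 22.2°.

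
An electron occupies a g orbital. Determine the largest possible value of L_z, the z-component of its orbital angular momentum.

A g state has l = 4.
L_z = m_l ℏ with m_l ∈ {−4, …, 4}; the maximum is m_l = 4.

L_z,max = 4ℏ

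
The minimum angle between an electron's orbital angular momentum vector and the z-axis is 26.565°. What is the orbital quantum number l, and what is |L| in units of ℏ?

cos θ_min = l/√(l(l+1)) = √(l/(l+1)), so l/(l+1) = cos²(26.565°) = 0.8000.
l = cos²θ/sin²θ ≈ 4.
Then |L| = ℏ√(4·5) = 2√5 ℏ.

l = 4, |L| = 2√5 ℏ ≈ 4.472ℏ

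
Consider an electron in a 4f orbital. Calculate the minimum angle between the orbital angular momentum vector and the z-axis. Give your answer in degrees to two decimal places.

θ_min ≈ 30.00°

The 4f subshell has l = 3.
|L|² = l(l+1)ℏ² = 12ℏ², so |L| = 2√3 ℏ.
The smallest angle corresponds to the largest L_z, i.e. m_l = l = 3, giving L_z = 3ℏ.
cos θ_min = 3/√12, so θ_min ≈ 30.00°.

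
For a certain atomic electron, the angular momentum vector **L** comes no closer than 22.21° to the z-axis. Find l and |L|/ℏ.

At minimum angle, m_l = l, so cos θ = l/√(l(l+1)); cos²θ = l/(l+1) = 0.8571.
Solving: l = 6.
Then |L| = ℏ√(6·7) = √42 ℏ.

l = 6, |L| = √42 ℏ ≈ 6.481ℏ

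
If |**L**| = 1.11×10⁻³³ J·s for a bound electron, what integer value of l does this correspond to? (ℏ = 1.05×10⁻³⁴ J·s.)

l = 10

|L|/ℏ = (1.11×10⁻³³)/(1.05×10⁻³⁴) ≈ 10.571.
Set l(l+1) = 111.76; the integer solution is l = 10.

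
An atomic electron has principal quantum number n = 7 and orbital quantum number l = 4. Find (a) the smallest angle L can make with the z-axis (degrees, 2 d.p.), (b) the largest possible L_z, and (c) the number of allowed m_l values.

θ_min ≈ 26.57°; L_z,max = 4ℏ; 9 values

cos θ_min = 4/√20, so θ_min ≈ 26.57°.
L_z,max = lℏ = 4ℏ.
There are 2l+1 = 9 values of m_l.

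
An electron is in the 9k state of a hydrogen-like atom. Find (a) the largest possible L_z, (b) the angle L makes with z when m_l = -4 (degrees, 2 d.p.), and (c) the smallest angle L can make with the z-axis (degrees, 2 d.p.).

L_z,max = 7ℏ; θ(m_l=-4) ≈ 122.31°; θ_min ≈ 20.70°

For 9k, l = 7.
L_z,max = lℏ = 7ℏ.
For m_l = -4: cos θ = -4/√56, θ ≈ 122.31°.
cos θ_min = 7/√56, so θ_min ≈ 20.70°.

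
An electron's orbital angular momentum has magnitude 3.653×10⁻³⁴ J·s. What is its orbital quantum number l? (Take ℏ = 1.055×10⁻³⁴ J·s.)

l = 3

Dividing by ℏ: |L|/ℏ ≈ 3.463.
Set l(l+1) = 11.99; the integer solution is l = 3.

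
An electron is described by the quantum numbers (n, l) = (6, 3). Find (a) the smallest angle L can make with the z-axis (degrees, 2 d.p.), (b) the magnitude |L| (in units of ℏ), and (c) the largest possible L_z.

θ_min ≈ 30.00°; |L| = 2√3 ℏ ≈ 3.464ℏ; L_z,max = 3ℏ

cos θ_min = 3/√12, so θ_min ≈ 30.00°.
|L| = ℏ√(3·4) = 2√3 ℏ ≈ 3.464ℏ.
L_z,max = lℏ = 3ℏ.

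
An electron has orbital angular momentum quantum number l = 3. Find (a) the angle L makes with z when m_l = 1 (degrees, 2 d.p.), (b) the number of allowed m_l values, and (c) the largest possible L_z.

θ(m_l=1) ≈ 73.22°; 7 values; L_z,max = 3ℏ

For m_l = 1: cos θ = 1/√12, θ ≈ 73.22°.
There are 2l+1 = 7 values of m_l.
L_z,max = lℏ = 3ℏ.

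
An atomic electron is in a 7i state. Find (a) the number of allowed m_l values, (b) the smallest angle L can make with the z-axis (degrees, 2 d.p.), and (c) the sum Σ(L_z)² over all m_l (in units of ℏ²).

13 values; θ_min ≈ 22.21°; Σ(L_z)² = 182 ℏ²

7i means n = 7, l = 6.
There are 2l+1 = 13 values of m_l.
cos θ_min = 6/√42, so θ_min ≈ 22.21°.
Σ m_l² = 182, so Σ(L_z)² = 182 ℏ².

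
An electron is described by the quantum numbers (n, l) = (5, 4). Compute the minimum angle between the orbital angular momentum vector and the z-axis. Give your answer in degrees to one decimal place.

|L| = √(l(l+1)) ℏ = 2√5 ℏ.
The smallest angle corresponds to the largest L_z, i.e. m_l = l = 4, giving L_z = 4ℏ.
cos θ_min = 4/√20, so θ_min ≈ 26.6°.

θ_min ≈ 26.6°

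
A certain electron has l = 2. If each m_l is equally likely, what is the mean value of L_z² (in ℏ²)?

⟨L_z²⟩ = 2 ℏ²

The allowed m_l values are -2, -1, 0, 1, 2.
⟨L_z²⟩ = ℏ²·l(l+1)/3 = 2ℏ².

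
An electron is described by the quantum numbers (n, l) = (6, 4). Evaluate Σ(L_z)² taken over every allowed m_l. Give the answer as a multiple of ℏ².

Σ(L_z)² = 60 ℏ²

m_l ∈ {-4, -3, -2, -1, 0, 1, 2, 3, 4}.
Σ m_l² = l(l+1)(2l+1)/3 = 4·5·9/3 = 60.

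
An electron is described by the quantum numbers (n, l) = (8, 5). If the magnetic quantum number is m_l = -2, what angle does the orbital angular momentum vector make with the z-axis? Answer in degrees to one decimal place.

|L| = ℏ√(l(l+1)) = √30 ℏ.
L_z = m_l ℏ = −2ℏ.
cos θ = L_z/|L| = -2/√30, so θ ≈ 111.4°.

θ ≈ 111.4°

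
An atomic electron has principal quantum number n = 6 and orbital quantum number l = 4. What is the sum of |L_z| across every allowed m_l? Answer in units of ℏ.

Σ|L_z| = 20 ℏ

m_l runs from −4 to 4, i.e. {-4, -3, -2, -1, 0, 1, 2, 3, 4}.
Σ|m_l| = l(l+1) = 20.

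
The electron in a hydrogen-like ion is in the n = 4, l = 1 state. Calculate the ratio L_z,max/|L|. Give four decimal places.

|L| = √2 ℏ ≈ 1.4142ℏ, while L_z,max = lℏ = 1ℏ.
L_z,max/|L| = 1/√2 = 0.7071.

L_z,max/|L| = 0.7071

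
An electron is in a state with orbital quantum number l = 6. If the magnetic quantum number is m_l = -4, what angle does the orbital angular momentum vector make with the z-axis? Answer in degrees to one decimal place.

|L|² = l(l+1)ℏ² = 42ℏ², so |L| = √42 ℏ.
L_z = m_l ℏ = −4ℏ.
cos θ = L_z/|L| = -4/√42, so θ ≈ 128.1°.

θ ≈ 128.1°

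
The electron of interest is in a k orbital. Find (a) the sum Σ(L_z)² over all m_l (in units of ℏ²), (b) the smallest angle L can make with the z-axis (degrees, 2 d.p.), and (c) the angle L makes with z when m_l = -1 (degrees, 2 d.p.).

The letter k corresponds to l = 7.
Σ m_l² = 280, so Σ(L_z)² = 280 ℏ².
cos θ_min = 7/√56, so θ_min ≈ 20.70°.
For m_l = -1: cos θ = -1/√56, θ ≈ 97.68°.

Σ(L_z)² = 280 ℏ²; θ_min ≈ 20.70°; θ(m_l=-1) ≈ 97.68°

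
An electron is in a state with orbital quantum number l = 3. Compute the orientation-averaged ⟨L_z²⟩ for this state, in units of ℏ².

⟨L_z²⟩ = 4 ℏ²

m_l runs from −3 to 3, i.e. {-3, -2, -1, 0, 1, 2, 3}.
⟨L_z²⟩ = ℏ²·(Σ m_l²)/(2l+1) = ℏ²·28/7 = 4ℏ².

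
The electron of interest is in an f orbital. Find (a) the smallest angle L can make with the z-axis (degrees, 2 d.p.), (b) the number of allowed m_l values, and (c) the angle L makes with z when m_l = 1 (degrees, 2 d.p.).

The letter f corresponds to l = 3.
cos θ_min = 3/√12, so θ_min ≈ 30.00°.
There are 2l+1 = 7 values of m_l.
For m_l = 1: cos θ = 1/√12, θ ≈ 73.22°.

θ_min ≈ 30.00°; 7 values; θ(m_l=1) ≈ 73.22°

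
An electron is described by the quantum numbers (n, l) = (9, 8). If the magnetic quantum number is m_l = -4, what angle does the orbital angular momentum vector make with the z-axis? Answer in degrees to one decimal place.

|L| = ℏ√(l(l+1)) = 6√2 ℏ.
L_z = m_l ℏ = −4ℏ.
cos θ = L_z/|L| = -4/√72, so θ ≈ 118.1°.

θ ≈ 118.1°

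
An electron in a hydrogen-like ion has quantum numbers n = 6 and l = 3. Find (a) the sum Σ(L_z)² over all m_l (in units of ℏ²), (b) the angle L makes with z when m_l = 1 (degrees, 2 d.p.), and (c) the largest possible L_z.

Σ(L_z)² = 28 ℏ²; θ(m_l=1) ≈ 73.22°; L_z,max = 3ℏ

Σ m_l² = 28, so Σ(L_z)² = 28 ℏ².
For m_l = 1: cos θ = 1/√12, θ ≈ 73.22°.
L_z,max = lℏ = 3ℏ.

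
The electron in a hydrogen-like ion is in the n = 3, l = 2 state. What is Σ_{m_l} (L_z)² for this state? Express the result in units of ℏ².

Σ(L_z)² = 10 ℏ²

The allowed m_l values are -2, -1, 0, 1, 2.
Summing m² from −2 to 2: Σ m_l² = 10.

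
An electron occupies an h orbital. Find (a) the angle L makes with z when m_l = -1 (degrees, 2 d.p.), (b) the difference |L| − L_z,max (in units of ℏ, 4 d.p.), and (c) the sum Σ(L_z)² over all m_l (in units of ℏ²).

The letter h corresponds to l = 5.
For m_l = -1: cos θ = -1/√30, θ ≈ 100.52°.
|L| − L_z,max = (√30 − 5)ℏ ≈ 0.4772ℏ.
Σ m_l² = 110, so Σ(L_z)² = 110 ℏ².

θ(m_l=-1) ≈ 100.52°; |L|−L_z,max ≈ 0.4772ℏ; Σ(L_z)² = 110 ℏ²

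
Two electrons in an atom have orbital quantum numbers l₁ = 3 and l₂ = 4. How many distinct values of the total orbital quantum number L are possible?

7

By the triangle rule, |l₁ − l₂| ≤ L ≤ l₁ + l₂.
L ∈ {1, 2, 3, 4, 5, 6, 7}.
That is 7 values.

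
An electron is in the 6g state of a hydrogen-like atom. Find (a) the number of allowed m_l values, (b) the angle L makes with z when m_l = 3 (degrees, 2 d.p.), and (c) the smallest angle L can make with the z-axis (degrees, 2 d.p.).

For 6g, l = 4.
There are 2l+1 = 9 values of m_l.
For m_l = 3: cos θ = 3/√20, θ ≈ 47.87°.
cos θ_min = 4/√20, so θ_min ≈ 26.57°.

9 values; θ(m_l=3) ≈ 47.87°; θ_min ≈ 26.57°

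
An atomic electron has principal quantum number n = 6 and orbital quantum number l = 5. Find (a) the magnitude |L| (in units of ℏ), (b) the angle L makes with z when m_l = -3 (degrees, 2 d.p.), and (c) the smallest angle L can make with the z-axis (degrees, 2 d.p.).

|L| = √30 ℏ ≈ 5.477ℏ; θ(m_l=-3) ≈ 123.21°; θ_min ≈ 24.09°

|L| = ℏ√(5·6) = √30 ℏ ≈ 5.477ℏ.
For m_l = -3: cos θ = -3/√30, θ ≈ 123.21°.
cos θ_min = 5/√30, so θ_min ≈ 24.09°.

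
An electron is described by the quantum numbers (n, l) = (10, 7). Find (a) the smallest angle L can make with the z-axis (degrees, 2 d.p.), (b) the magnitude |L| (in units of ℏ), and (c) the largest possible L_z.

cos θ_min = 7/√56, so θ_min ≈ 20.70°.
|L| = ℏ√(7·8) = 2√14 ℏ ≈ 7.483ℏ.
L_z,max = lℏ = 7ℏ.

θ_min ≈ 20.70°; |L| = 2√14 ℏ ≈ 7.483ℏ; L_z,max = 7ℏ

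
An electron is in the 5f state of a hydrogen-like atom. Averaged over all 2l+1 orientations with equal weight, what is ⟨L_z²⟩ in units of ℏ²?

⟨L_z²⟩ = 4 ℏ²

The 5f subshell has l = 3.
The allowed m_l values are -3, -2, -1, 0, 1, 2, 3.
⟨L_z²⟩ = ℏ²·(Σ m_l²)/(2l+1) = ℏ²·28/7 = 4ℏ².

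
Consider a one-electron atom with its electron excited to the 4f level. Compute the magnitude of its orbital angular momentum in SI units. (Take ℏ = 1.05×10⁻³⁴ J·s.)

|L| = 3.64×10⁻³⁴ J·s

The 4f level has l = 3.
|L| = ℏ√(l(l+1)) = ℏ√(3·4) = 2√3 ℏ
Numerically, |L| = 3.464 × (1.05×10⁻³⁴ J·s) = 3.64×10⁻³⁴ J·s.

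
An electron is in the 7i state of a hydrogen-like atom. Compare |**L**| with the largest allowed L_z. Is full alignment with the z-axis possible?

No: L_z,max = 6ℏ < |L| = √42 ℏ ≈ 6.481ℏ

7i means n = 7, l = 6.
|L| = √42 ℏ ≈ 6.4807ℏ, while L_z,max = lℏ = 6ℏ.
Since |L| > L_z,max, the vector can never point exactly along z; the closest it comes is θ_min = arccos(6/√42) ≈ 22.2°.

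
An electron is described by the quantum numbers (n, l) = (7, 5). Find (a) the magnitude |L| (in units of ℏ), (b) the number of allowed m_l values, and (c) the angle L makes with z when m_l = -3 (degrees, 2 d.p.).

|L| = ℏ√(5·6) = √30 ℏ ≈ 5.477ℏ.
There are 2l+1 = 11 values of m_l.
For m_l = -3: cos θ = -3/√30, θ ≈ 123.21°.

|L| = √30 ℏ ≈ 5.477ℏ; 11 values; θ(m_l=-3) ≈ 123.21°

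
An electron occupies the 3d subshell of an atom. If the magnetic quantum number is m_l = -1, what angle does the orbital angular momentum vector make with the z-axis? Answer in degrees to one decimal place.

θ ≈ 114.1°

The 3d subshell has l = 2.
|L| = √(l(l+1)) ℏ = √6 ℏ.
L_z = m_l ℏ = −1ℏ.
cos θ = L_z/|L| = -1/√6, so θ ≈ 114.1°.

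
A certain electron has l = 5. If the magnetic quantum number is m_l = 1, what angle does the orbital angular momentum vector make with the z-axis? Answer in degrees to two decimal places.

|L| = √(l(l+1)) ℏ = √30 ℏ.
L_z = m_l ℏ = 1ℏ.
cos θ = L_z/|L| = 1/√30, so θ ≈ 79.48°.

θ ≈ 79.48°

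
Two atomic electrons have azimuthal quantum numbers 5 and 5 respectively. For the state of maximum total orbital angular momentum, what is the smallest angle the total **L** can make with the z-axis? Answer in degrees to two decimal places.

By the triangle rule, |l₁ − l₂| ≤ L ≤ l₁ + l₂.
So L can be 0, 1, 2, 3, 4, 5, 6, 7, 8, 9, 10.
The maximum is L = 10, with |L_tot| = ℏ√(10·11) = √110 ℏ.
The minimum angle with z is arccos(10/√110) ≈ 17.55°.

θ_min ≈ 17.55°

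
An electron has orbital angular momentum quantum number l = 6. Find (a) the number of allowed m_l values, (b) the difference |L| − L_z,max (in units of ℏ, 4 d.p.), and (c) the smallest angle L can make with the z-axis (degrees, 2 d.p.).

There are 2l+1 = 13 values of m_l.
|L| − L_z,max = (√42 − 6)ℏ ≈ 0.4807ℏ.
cos θ_min = 6/√42, so θ_min ≈ 22.21°.

13 values; |L|−L_z,max ≈ 0.4807ℏ; θ_min ≈ 22.21°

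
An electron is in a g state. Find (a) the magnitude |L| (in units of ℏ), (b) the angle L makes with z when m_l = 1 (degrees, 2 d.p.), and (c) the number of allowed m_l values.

A g state has l = 4.
|L| = ℏ√(4·5) = 2√5 ℏ ≈ 4.472ℏ.
For m_l = 1: cos θ = 1/√20, θ ≈ 77.08°.
There are 2l+1 = 9 values of m_l.

|L| = 2√5 ℏ ≈ 4.472ℏ; θ(m_l=1) ≈ 77.08°; 9 values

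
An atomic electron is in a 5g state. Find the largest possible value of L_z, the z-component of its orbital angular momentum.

For 5g, l = 4.
L_z = m_l ℏ with m_l ∈ {−4, …, 4}; the maximum is m_l = 4.

L_z,max = 4ℏ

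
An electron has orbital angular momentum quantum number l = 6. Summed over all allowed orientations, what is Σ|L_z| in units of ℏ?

m_l ∈ {-6, -5, -4, -3, -2, -1, 0, 1, 2, 3, 4, 5, 6}.
Σ|m_l| = l(l+1) = 42.

Σ|L_z| = 42 ℏ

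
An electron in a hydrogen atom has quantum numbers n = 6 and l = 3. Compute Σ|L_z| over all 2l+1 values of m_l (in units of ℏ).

Σ|L_z| = 12 ℏ

m_l runs from −3 to 3, i.e. {-3, -2, -1, 0, 1, 2, 3}.
Σ|m_l| = 2(1+2+…+3) = 12.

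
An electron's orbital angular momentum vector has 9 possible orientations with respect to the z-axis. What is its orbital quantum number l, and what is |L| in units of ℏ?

Since there are 2l+1 = 9 values of m_l, l = 4.
Then |L| = √(l(l+1)) ℏ = 2√5 ℏ.

l = 4, |L| = 2√5 ℏ ≈ 4.472ℏ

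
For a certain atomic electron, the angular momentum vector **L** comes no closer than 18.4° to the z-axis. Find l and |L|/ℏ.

cos²θ_min = l/(l+1) = 0.9004.
Solving: l = 9.
Then |L| = ℏ√(9·10) = 3√10 ℏ.

l = 9, |L| = 3√10 ℏ ≈ 9.487ℏ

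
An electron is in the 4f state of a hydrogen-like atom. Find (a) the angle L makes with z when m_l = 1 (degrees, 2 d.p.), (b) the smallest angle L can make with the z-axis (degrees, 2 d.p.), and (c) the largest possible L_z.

4f means n = 4, l = 3.
For m_l = 1: cos θ = 1/√12, θ ≈ 73.22°.
cos θ_min = 3/√12, so θ_min ≈ 30.00°.
L_z,max = lℏ = 3ℏ.

θ(m_l=1) ≈ 73.22°; θ_min ≈ 30.00°; L_z,max = 3ℏ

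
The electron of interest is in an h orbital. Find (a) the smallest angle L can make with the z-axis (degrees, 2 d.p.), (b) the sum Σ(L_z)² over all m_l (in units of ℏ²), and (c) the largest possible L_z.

θ_min ≈ 24.09°; Σ(L_z)² = 110 ℏ²; L_z,max = 5ℏ

The letter h corresponds to l = 5.
cos θ_min = 5/√30, so θ_min ≈ 24.09°.
Σ m_l² = 110, so Σ(L_z)² = 110 ℏ².
L_z,max = lℏ = 5ℏ.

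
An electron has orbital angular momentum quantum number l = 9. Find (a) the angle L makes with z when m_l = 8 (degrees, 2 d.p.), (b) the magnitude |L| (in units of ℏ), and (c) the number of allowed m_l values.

θ(m_l=8) ≈ 32.51°; |L| = 3√10 ℏ ≈ 9.487ℏ; 19 values

For m_l = 8: cos θ = 8/√90, θ ≈ 32.51°.
|L| = ℏ√(9·10) = 3√10 ℏ ≈ 9.487ℏ.
There are 2l+1 = 19 values of m_l.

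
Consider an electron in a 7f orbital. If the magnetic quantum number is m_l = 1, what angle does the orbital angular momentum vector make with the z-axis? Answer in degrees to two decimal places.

θ ≈ 73.22°

The 7f subshell has l = 3.
|L| = ℏ√(l(l+1)) = 2√3 ℏ.
L_z = m_l ℏ = 1ℏ.
cos θ = L_z/|L| = 1/√12, so θ ≈ 73.22°.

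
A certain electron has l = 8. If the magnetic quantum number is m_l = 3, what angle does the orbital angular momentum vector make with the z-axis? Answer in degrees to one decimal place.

|L| = √(l(l+1)) ℏ = 6√2 ℏ.
L_z = m_l ℏ = 3ℏ.
cos θ = L_z/|L| = 3/√72, so θ ≈ 69.3°.

θ ≈ 69.3°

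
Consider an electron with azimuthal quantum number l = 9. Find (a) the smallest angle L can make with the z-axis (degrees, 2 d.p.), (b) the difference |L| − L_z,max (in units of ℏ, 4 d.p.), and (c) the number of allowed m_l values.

θ_min ≈ 18.43°; |L|−L_z,max ≈ 0.4868ℏ; 19 values

cos θ_min = 9/√90, so θ_min ≈ 18.43°.
|L| − L_z,max = (3√10 − 9)ℏ ≈ 0.4868ℏ.
There are 2l+1 = 19 values of m_l.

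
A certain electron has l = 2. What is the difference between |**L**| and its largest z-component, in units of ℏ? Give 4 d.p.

|L| − L_z,max ≈ 0.4495ℏ

|L| = √6 ℏ ≈ 2.4495ℏ, while L_z,max = lℏ = 2ℏ.
The difference is (√6 − 2)ℏ ≈ 0.4495ℏ.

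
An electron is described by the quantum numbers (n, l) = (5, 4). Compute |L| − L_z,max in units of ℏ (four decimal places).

|L| − L_z,max ≈ 0.4721ℏ

|L| = 2√5 ℏ ≈ 4.4721ℏ, while L_z,max = lℏ = 4ℏ.
The difference is (2√5 − 4)ℏ ≈ 0.4721ℏ.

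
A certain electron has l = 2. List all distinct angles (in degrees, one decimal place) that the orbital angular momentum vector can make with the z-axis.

θ ∈ {35.3°, 65.9°, 90.0°, 114.1°, 144.7°}

|L|² = l(l+1)ℏ² = 6ℏ², so |L| = √6 ℏ.
cos θ = m_l/√6 for each m_l ∈ {-2, -1, 0, 1, 2}.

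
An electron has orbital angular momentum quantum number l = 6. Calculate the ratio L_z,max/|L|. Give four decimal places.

|L| = √42 ℏ ≈ 6.4807ℏ, while L_z,max = lℏ = 6ℏ.
L_z,max/|L| = 6/√42 = 0.9258.

L_z,max/|L| = 0.9258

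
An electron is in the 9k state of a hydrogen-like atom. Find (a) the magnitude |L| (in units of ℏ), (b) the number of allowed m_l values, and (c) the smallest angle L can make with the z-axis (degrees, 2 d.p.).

The 9k subshell has l = 7.
|L| = ℏ√(7·8) = 2√14 ℏ ≈ 7.483ℏ.
There are 2l+1 = 15 values of m_l.
cos θ_min = 7/√56, so θ_min ≈ 20.70°.

|L| = 2√14 ℏ ≈ 7.483ℏ; 15 values; θ_min ≈ 20.70°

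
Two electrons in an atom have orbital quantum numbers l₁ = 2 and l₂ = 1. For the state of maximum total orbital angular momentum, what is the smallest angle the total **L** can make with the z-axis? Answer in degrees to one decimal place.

θ_min ≈ 30.0°

By the triangle rule, |l₁ − l₂| ≤ L ≤ l₁ + l₂.
Allowed values: L = 1, 2, 3.
The maximum is L = 3, with |L_tot| = ℏ√(3·4) = 2√3 ℏ.
The minimum angle with z is arccos(3/√12) ≈ 30.0°.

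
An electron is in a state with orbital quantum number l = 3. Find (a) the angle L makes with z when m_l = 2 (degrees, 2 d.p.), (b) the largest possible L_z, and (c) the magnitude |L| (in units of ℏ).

θ(m_l=2) ≈ 54.74°; L_z,max = 3ℏ; |L| = 2√3 ℏ ≈ 3.464ℏ

For m_l = 2: cos θ = 2/√12, θ ≈ 54.74°.
L_z,max = lℏ = 3ℏ.
|L| = ℏ√(3·4) = 2√3 ℏ ≈ 3.464ℏ.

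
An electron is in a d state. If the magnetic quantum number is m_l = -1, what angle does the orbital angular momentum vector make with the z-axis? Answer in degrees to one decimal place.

θ ≈ 114.1°

The letter d corresponds to l = 2.
|L|² = l(l+1)ℏ² = 6ℏ², so |L| = √6 ℏ.
L_z = m_l ℏ = −1ℏ.
cos θ = L_z/|L| = -1/√6, so θ ≈ 114.1°.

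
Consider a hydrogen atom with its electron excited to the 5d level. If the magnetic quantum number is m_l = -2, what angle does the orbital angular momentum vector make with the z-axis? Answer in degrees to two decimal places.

θ ≈ 144.74°

The 5d level has l = 2.
|L|² = l(l+1)ℏ² = 6ℏ², so |L| = √6 ℏ.
L_z = m_l ℏ = −2ℏ.
cos θ = L_z/|L| = -2/√6, so θ ≈ 144.74°.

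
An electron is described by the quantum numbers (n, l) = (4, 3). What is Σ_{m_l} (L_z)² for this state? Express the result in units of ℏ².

m_l runs from −3 to 3, i.e. {-3, -2, -1, 0, 1, 2, 3}.
Σ m_l² = 2·(1 + 4 + 9) = 28.

Σ(L_z)² = 28 ℏ²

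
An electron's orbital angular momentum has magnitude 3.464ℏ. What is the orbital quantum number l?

l = 3

|L| = ℏ√(l(l+1)), so l(l+1) = 12.
The positive root is l = 3.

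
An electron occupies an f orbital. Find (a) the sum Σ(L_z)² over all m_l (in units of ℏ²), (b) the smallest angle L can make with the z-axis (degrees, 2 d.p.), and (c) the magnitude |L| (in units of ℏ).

F corresponds to l = 3.
Σ m_l² = 28, so Σ(L_z)² = 28 ℏ².
cos θ_min = 3/√12, so θ_min ≈ 30.00°.
|L| = ℏ√(3·4) = 2√3 ℏ ≈ 3.464ℏ.

Σ(L_z)² = 28 ℏ²; θ_min ≈ 30.00°; |L| = 2√3 ℏ ≈ 3.464ℏ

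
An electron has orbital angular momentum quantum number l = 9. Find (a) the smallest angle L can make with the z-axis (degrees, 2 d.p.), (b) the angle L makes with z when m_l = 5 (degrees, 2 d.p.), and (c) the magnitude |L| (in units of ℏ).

cos θ_min = 9/√90, so θ_min ≈ 18.43°.
For m_l = 5: cos θ = 5/√90, θ ≈ 58.19°.
|L| = ℏ√(9·10) = 3√10 ℏ ≈ 9.487ℏ.

θ_min ≈ 18.43°; θ(m_l=5) ≈ 58.19°; |L| = 3√10 ℏ ≈ 9.487ℏ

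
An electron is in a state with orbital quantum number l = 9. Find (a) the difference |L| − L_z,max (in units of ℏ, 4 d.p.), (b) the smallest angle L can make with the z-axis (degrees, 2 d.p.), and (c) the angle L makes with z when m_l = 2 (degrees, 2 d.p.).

|L|−L_z,max ≈ 0.4868ℏ; θ_min ≈ 18.43°; θ(m_l=2) ≈ 77.83°

|L| − L_z,max = (3√10 − 9)ℏ ≈ 0.4868ℏ.
cos θ_min = 9/√90, so θ_min ≈ 18.43°.
For m_l = 2: cos θ = 2/√90, θ ≈ 77.83°.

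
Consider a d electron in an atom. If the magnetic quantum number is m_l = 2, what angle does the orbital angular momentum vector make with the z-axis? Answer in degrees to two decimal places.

θ ≈ 35.26°

D corresponds to l = 2.
|L| = ℏ√(l(l+1)) = √6 ℏ.
L_z = m_l ℏ = 2ℏ.
cos θ = L_z/|L| = 2/√6, so θ ≈ 35.26°.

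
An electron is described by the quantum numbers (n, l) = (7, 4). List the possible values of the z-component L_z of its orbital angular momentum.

L_z = m_l ℏ with m_l ranging from −l to +l in integer steps.
For l = 4: m_l ∈ {-4, -3, -2, -1, 0, 1, 2, 3, 4}.

L_z ∈ {−4ℏ, −3ℏ, −2ℏ, −ℏ, 0, ℏ, 2ℏ, 3ℏ, 4ℏ}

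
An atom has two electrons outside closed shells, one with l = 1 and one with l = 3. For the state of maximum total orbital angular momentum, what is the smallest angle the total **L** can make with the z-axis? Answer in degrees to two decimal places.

By the triangle rule, |l₁ − l₂| ≤ L ≤ l₁ + l₂.
Allowed values: L = 2, 3, 4.
The maximum is L = 4, with |L_tot| = ℏ√(4·5) = 2√5 ℏ.
The minimum angle with z is arccos(4/√20) ≈ 26.57°.

θ_min ≈ 26.57°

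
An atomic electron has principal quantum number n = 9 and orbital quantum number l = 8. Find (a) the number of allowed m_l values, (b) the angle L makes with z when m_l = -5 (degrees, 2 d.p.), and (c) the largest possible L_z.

17 values; θ(m_l=-5) ≈ 126.10°; L_z,max = 8ℏ

There are 2l+1 = 17 values of m_l.
For m_l = -5: cos θ = -5/√72, θ ≈ 126.10°.
L_z,max = lℏ = 8ℏ.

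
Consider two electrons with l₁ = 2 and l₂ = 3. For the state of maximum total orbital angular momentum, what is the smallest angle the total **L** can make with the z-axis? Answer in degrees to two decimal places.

By the triangle rule, |l₁ − l₂| ≤ L ≤ l₁ + l₂.
Allowed values: L = 1, 2, 3, 4, 5.
The maximum is L = 5, with |L_tot| = ℏ√(5·6) = √30 ℏ.
The minimum angle with z is arccos(5/√30) ≈ 24.09°.

θ_min ≈ 24.09°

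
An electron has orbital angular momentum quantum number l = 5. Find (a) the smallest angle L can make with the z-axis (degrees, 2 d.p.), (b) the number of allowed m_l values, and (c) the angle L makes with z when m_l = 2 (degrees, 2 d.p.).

θ_min ≈ 24.09°; 11 values; θ(m_l=2) ≈ 68.58°

cos θ_min = 5/√30, so θ_min ≈ 24.09°.
There are 2l+1 = 11 values of m_l.
For m_l = 2: cos θ = 2/√30, θ ≈ 68.58°.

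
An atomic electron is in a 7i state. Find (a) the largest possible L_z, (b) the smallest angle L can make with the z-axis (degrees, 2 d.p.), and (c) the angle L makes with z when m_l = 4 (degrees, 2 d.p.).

For 7i, l = 6.
L_z,max = lℏ = 6ℏ.
cos θ_min = 6/√42, so θ_min ≈ 22.21°.
For m_l = 4: cos θ = 4/√42, θ ≈ 51.89°.

L_z,max = 6ℏ; θ_min ≈ 22.21°; θ(m_l=4) ≈ 51.89°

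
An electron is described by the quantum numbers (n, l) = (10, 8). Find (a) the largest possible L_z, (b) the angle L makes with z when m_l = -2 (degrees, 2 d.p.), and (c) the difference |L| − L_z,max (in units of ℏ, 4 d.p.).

L_z,max = 8ℏ; θ(m_l=-2) ≈ 103.63°; |L|−L_z,max ≈ 0.4853ℏ

L_z,max = lℏ = 8ℏ.
For m_l = -2: cos θ = -2/√72, θ ≈ 103.63°.
|L| − L_z,max = (6√2 − 8)ℏ ≈ 0.4853ℏ.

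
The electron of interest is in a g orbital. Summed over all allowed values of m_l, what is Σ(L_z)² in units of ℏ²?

The letter g corresponds to l = 4.
The allowed m_l values are -4, -3, -2, -1, 0, 1, 2, 3, 4.
Σ m_l² = 2·(1 + 4 + 9 + 16) = 60.

Σ(L_z)² = 60 ℏ²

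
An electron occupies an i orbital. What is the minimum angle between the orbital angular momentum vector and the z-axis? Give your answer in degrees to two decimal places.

θ_min ≈ 22.21°

I corresponds to l = 6.
|L| = √(l(l+1)) ℏ = √42 ℏ.
The smallest angle corresponds to the largest L_z, i.e. m_l = l = 6, giving L_z = 6ℏ.
cos θ_min = 6/√42, so θ_min ≈ 22.21°.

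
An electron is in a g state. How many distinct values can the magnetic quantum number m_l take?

The letter g corresponds to l = 4.
The number of m_l values is 2l + 1 = 2·4 + 1 = 9.

9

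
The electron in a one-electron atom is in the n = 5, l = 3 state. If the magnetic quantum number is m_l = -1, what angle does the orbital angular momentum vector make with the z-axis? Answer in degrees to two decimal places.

θ ≈ 106.78°

|L| = ℏ√(l(l+1)) = 2√3 ℏ.
L_z = m_l ℏ = −1ℏ.
cos θ = L_z/|L| = -1/√12, so θ ≈ 106.78°.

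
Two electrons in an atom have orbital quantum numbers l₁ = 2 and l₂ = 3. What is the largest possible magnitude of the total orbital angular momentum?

|L_tot|_max = √30 ℏ ≈ 5.477ℏ

L runs from |2 − 3| = 1 to 2 + 3 = 5.
Allowed values: L = 1, 2, 3, 4, 5.
The largest magnitude corresponds to L = 5: |L_tot| = ℏ√(5·6) = √30 ℏ.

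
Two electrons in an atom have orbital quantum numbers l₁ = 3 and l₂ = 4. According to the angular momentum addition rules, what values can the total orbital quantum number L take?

L = 1, 2, 3, 4, 5, 6, 7

L runs from |3 − 4| = 1 to 3 + 4 = 7.
L ∈ {1, 2, 3, 4, 5, 6, 7}.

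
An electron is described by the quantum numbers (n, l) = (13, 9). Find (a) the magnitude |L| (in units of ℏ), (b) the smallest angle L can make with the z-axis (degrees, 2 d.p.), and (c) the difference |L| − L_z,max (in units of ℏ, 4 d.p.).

|L| = ℏ√(9·10) = 3√10 ℏ ≈ 9.487ℏ.
cos θ_min = 9/√90, so θ_min ≈ 18.43°.
|L| − L_z,max = (3√10 − 9)ℏ ≈ 0.4868ℏ.

|L| = 3√10 ℏ ≈ 9.487ℏ; θ_min ≈ 18.43°; |L|−L_z,max ≈ 0.4868ℏ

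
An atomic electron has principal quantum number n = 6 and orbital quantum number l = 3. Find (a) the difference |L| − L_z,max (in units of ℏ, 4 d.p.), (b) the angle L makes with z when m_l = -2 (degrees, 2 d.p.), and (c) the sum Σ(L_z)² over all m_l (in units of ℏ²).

|L|−L_z,max ≈ 0.4641ℏ; θ(m_l=-2) ≈ 125.26°; Σ(L_z)² = 28 ℏ²

|L| − L_z,max = (2√3 − 3)ℏ ≈ 0.4641ℏ.
For m_l = -2: cos θ = -2/√12, θ ≈ 125.26°.
Σ m_l² = 28, so Σ(L_z)² = 28 ℏ².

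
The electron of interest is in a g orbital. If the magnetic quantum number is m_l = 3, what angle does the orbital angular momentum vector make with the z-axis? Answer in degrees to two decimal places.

A g state has l = 4.
|L| = √(l(l+1)) ℏ = 2√5 ℏ.
L_z = m_l ℏ = 3ℏ.
cos θ = L_z/|L| = 3/√20, so θ ≈ 47.87°.

θ ≈ 47.87°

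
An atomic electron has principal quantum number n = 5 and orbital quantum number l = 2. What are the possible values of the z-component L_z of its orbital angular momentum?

L_z = m_l ℏ with m_l ranging from −l to +l in integer steps.
For l = 2: m_l ∈ {-2, -1, 0, 1, 2}.

L_z ∈ {−2ℏ, −ℏ, 0, ℏ, 2ℏ}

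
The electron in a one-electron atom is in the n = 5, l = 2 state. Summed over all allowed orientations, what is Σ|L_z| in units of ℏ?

m_l runs from −2 to 2, i.e. {-2, -1, 0, 1, 2}.
Σ|m_l| = 2·2(2+1)/2 = 6.

Σ|L_z| = 6 ℏ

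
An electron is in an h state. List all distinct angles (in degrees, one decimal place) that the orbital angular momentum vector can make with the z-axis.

An h state has l = 5.
|L| = √(l(l+1)) ℏ = √30 ℏ.
cos θ = m_l/√30 for each m_l ∈ {-5, -4, -3, -2, -1, 0, 1, 2, 3, 4, 5}.

θ ∈ {24.1°, 43.1°, 56.8°, 68.6°, 79.5°, 90.0°, 100.5°, 111.4°, 123.2°, 136.9°, 155.9°}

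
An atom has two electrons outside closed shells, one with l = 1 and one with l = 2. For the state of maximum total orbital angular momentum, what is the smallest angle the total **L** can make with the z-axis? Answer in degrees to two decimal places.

θ_min ≈ 30.00°

By the triangle rule, |l₁ − l₂| ≤ L ≤ l₁ + l₂.
L ∈ {1, 2, 3}.
The maximum is L = 3, with |L_tot| = ℏ√(3·4) = 2√3 ℏ.
The minimum angle with z is arccos(3/√12) ≈ 30.00°.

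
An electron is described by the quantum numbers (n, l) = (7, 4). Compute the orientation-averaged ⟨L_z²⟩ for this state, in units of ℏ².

⟨L_z²⟩ = 6.667 ℏ²

m_l runs from −4 to 4, i.e. {-4, -3, -2, -1, 0, 1, 2, 3, 4}.
⟨L_z²⟩ = ℏ²·(Σ m_l²)/(2l+1) = ℏ²·60/9 = 6.667ℏ².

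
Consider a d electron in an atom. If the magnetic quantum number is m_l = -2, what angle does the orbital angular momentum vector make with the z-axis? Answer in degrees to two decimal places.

For a d orbital, l = 2.
|L|² = l(l+1)ℏ² = 6ℏ², so |L| = √6 ℏ.
L_z = m_l ℏ = −2ℏ.
cos θ = L_z/|L| = -2/√6, so θ ≈ 144.74°.

θ ≈ 144.74°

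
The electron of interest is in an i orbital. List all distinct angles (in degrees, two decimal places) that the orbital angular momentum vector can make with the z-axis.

θ ∈ {22.21°, 39.51°, 51.89°, 62.42°, 72.02°, 81.12°, 90.00°, 98.88°, 107.98°, 117.58°, 128.11°, 140.49°, 157.79°}

The letter i corresponds to l = 6.
|L|² = l(l+1)ℏ² = 42ℏ², so |L| = √42 ℏ.
cos θ = m_l/√42 for each m_l ∈ {-6, -5, -4, -3, -2, -1, 0, 1, 2, 3, 4, 5, 6}.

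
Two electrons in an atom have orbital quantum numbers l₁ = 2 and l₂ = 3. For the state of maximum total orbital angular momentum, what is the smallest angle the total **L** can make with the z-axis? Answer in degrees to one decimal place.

θ_min ≈ 24.1°

L runs from |2 − 3| = 1 to 2 + 3 = 5.
L ∈ {1, 2, 3, 4, 5}.
The maximum is L = 5, with |L_tot| = ℏ√(5·6) = √30 ℏ.
The minimum angle with z is arccos(5/√30) ≈ 24.1°.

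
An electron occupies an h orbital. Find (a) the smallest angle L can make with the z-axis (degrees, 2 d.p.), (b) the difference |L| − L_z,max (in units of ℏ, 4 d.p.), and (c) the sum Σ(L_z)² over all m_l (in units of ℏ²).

An h state has l = 5.
cos θ_min = 5/√30, so θ_min ≈ 24.09°.
|L| − L_z,max = (√30 − 5)ℏ ≈ 0.4772ℏ.
Σ m_l² = 110, so Σ(L_z)² = 110 ℏ².

θ_min ≈ 24.09°; |L|−L_z,max ≈ 0.4772ℏ; Σ(L_z)² = 110 ℏ²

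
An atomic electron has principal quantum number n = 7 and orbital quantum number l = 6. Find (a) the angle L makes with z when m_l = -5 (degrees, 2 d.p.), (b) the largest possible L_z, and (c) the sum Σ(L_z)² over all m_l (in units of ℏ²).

For m_l = -5: cos θ = -5/√42, θ ≈ 140.49°.
L_z,max = lℏ = 6ℏ.
Σ m_l² = 182, so Σ(L_z)² = 182 ℏ².

θ(m_l=-5) ≈ 140.49°; L_z,max = 6ℏ; Σ(L_z)² = 182 ℏ²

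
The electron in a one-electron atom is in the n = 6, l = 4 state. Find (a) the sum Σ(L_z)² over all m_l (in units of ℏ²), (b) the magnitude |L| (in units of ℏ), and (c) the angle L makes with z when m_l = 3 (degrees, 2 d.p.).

Σ(L_z)² = 60 ℏ²; |L| = 2√5 ℏ ≈ 4.472ℏ; θ(m_l=3) ≈ 47.87°

Σ m_l² = 60, so Σ(L_z)² = 60 ℏ².
|L| = ℏ√(4·5) = 2√5 ℏ ≈ 4.472ℏ.
For m_l = 3: cos θ = 3/√20, θ ≈ 47.87°.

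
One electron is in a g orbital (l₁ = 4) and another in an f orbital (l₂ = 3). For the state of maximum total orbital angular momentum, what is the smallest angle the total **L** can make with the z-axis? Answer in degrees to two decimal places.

The total orbital quantum number L ranges from |l₁ − l₂| to l₁ + l₂ in integer steps.
So L can be 1, 2, 3, 4, 5, 6, 7.
The maximum is L = 7, with |L_tot| = ℏ√(7·8) = 2√14 ℏ.
The minimum angle with z is arccos(7/√56) ≈ 20.70°.

θ_min ≈ 20.70°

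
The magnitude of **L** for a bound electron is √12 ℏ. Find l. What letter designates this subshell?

(|L|/ℏ)² = l(l+1) = 12.
l² + l − 12 = 0 ⇒ l = 3.

l = 3 (f orbital)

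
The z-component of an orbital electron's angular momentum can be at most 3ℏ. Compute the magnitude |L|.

Since max m_l = l, l = 3.
|L| = ℏ√(l(l+1)) = 2√3 ℏ.

|L| = 2√3 ℏ ≈ 3.464ℏ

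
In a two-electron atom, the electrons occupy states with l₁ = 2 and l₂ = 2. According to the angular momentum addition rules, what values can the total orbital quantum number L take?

By the triangle rule, |l₁ − l₂| ≤ L ≤ l₁ + l₂.
L ∈ {0, 1, 2, 3, 4}.

L = 0, 1, 2, 3, 4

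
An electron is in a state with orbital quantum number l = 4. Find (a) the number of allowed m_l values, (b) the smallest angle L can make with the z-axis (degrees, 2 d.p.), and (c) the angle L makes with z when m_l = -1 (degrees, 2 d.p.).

There are 2l+1 = 9 values of m_l.
cos θ_min = 4/√20, so θ_min ≈ 26.57°.
For m_l = -1: cos θ = -1/√20, θ ≈ 102.92°.

9 values; θ_min ≈ 26.57°; θ(m_l=-1) ≈ 102.92°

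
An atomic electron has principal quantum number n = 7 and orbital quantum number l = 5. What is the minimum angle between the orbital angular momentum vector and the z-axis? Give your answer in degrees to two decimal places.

θ_min ≈ 24.09°

|L| = √(l(l+1)) ℏ = √30 ℏ.
The smallest angle corresponds to the largest L_z, i.e. m_l = l = 5, giving L_z = 5ℏ.
cos θ_min = 5/√30, so θ_min ≈ 24.09°.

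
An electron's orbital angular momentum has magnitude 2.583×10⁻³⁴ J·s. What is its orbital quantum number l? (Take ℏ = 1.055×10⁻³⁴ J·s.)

In units of ℏ, |L| ≈ 2.448.
(|L|/ℏ)² = l(l+1) ≈ 5.99 ⇒ l = 2.

l = 2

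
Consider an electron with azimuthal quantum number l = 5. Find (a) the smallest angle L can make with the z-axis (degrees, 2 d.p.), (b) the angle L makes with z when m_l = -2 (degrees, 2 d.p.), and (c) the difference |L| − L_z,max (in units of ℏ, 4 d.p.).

cos θ_min = 5/√30, so θ_min ≈ 24.09°.
For m_l = -2: cos θ = -2/√30, θ ≈ 111.42°.
|L| − L_z,max = (√30 − 5)ℏ ≈ 0.4772ℏ.

θ_min ≈ 24.09°; θ(m_l=-2) ≈ 111.42°; |L|−L_z,max ≈ 0.4772ℏ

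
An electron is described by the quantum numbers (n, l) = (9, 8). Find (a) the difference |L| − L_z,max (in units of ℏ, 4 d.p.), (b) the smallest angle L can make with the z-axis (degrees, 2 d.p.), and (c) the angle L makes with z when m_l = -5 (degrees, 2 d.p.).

|L|−L_z,max ≈ 0.4853ℏ; θ_min ≈ 19.47°; θ(m_l=-5) ≈ 126.10°

|L| − L_z,max = (6√2 − 8)ℏ ≈ 0.4853ℏ.
cos θ_min = 8/√72, so θ_min ≈ 19.47°.
For m_l = -5: cos θ = -5/√72, θ ≈ 126.10°.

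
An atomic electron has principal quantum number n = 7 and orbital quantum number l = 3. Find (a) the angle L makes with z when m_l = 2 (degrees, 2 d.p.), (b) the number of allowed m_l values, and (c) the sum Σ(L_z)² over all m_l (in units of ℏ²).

For m_l = 2: cos θ = 2/√12, θ ≈ 54.74°.
There are 2l+1 = 7 values of m_l.
Σ m_l² = 28, so Σ(L_z)² = 28 ℏ².

θ(m_l=2) ≈ 54.74°; 7 values; Σ(L_z)² = 28 ℏ²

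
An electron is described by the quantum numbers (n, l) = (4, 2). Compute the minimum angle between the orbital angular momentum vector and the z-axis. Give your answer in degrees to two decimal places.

θ_min ≈ 35.26°

|L| = ℏ√(l(l+1)) = √6 ℏ.
The smallest angle corresponds to the largest L_z, i.e. m_l = l = 2, giving L_z = 2ℏ.
cos θ_min = 2/√6, so θ_min ≈ 35.26°.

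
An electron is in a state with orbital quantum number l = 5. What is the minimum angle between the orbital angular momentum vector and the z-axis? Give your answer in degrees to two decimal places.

|L| = √(l(l+1)) ℏ = √30 ℏ.
The smallest angle corresponds to the largest L_z, i.e. m_l = l = 5, giving L_z = 5ℏ.
cos θ_min = 5/√30, so θ_min ≈ 24.09°.

θ_min ≈ 24.09°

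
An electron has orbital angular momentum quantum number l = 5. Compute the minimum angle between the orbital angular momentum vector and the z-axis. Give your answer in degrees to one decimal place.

θ_min ≈ 24.1°

|L| = √(l(l+1)) ℏ = √30 ℏ.
The smallest angle corresponds to the largest L_z, i.e. m_l = l = 5, giving L_z = 5ℏ.
cos θ_min = 5/√30, so θ_min ≈ 24.1°.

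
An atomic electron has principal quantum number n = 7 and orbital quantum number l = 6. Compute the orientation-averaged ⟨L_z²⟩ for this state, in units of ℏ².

⟨L_z²⟩ = 14 ℏ²

The allowed m_l values are -6, -5, -4, -3, -2, -1, 0, 1, 2, 3, 4, 5, 6.
Average of L_z² over 13 states: 182/13 ℏ² = 14 ℏ².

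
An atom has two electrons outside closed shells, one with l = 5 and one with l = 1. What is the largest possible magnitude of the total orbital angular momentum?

L runs from |5 − 1| = 4 to 5 + 1 = 6.
L ∈ {4, 5, 6}.
The largest magnitude corresponds to L = 6: |L_tot| = ℏ√(6·7) = √42 ℏ.

|L_tot|_max = √42 ℏ ≈ 6.481ℏ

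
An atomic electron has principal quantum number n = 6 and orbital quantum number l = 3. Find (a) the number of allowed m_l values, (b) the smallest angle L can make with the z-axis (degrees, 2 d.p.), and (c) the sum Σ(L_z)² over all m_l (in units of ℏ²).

7 values; θ_min ≈ 30.00°; Σ(L_z)² = 28 ℏ²

There are 2l+1 = 7 values of m_l.
cos θ_min = 3/√12, so θ_min ≈ 30.00°.
Σ m_l² = 28, so Σ(L_z)² = 28 ℏ².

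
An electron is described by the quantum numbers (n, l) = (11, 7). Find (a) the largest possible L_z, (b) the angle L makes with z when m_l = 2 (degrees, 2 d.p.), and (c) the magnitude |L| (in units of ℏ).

L_z,max = lℏ = 7ℏ.
For m_l = 2: cos θ = 2/√56, θ ≈ 74.50°.
|L| = ℏ√(7·8) = 2√14 ℏ ≈ 7.483ℏ.

L_z,max = 7ℏ; θ(m_l=2) ≈ 74.50°; |L| = 2√14 ℏ ≈ 7.483ℏ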